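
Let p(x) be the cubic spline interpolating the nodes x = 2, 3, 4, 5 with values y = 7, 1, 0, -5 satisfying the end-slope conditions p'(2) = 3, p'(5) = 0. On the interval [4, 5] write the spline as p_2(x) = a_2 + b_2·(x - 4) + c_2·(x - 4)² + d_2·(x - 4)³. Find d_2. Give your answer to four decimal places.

Let M_i = p''(x_i). Step sizes h_i = 1, 1, 1; slopes of the chords Δ_i = (y_(i+1) - y_i)/h_i = -6, -1, -5.
  1·M_0 + 4·M_1 + 1·M_2 = 6(Δ_1 - Δ_0) = 30
  1·M_1 + 4·M_2 + 1·M_3 = 6(Δ_2 - Δ_1) = -24
Clamped end conditions give two more equations: 2h_0·M_0 + h_0·M_1 = 6(Δ_0 - p'(2)) = -54 and h_2·M_2 + 2h_2·M_3 = 6(p'(5) - Δ_2) = 30.
Solving the tridiagonal system: M_0 = -188/5, M_1 = 106/5, M_2 = -86/5, M_3 = 118/5.
On [4, 5], with p_2(x) = a_2 + b_2·(x - 4) + c_2·(x - 4)² + d_2·(x - 4)³: c_2 = M_2/2 = -43/5, d_2 = (M_3 - M_2)/(6h_2) = 34/5, b_2 = Δ_2 - h_2(2M_2 + M_3)/6 = -16/5.

6.8000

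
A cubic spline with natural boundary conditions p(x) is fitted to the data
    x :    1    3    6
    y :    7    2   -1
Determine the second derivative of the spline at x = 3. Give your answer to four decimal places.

0.9000

Let M_i = p''(x_i). Step sizes h_i = 2, 3; slopes of the chords Δ_i = (y_(i+1) - y_i)/h_i = -5/2, -1.
  2·M_0 + 10·M_1 + 3·M_2 = 6(Δ_1 - Δ_0) = 9
Natural end conditions: M_0 = M_2 = 0.
Solving: M_0 = 0, M_1 = 9/10, M_2 = 0.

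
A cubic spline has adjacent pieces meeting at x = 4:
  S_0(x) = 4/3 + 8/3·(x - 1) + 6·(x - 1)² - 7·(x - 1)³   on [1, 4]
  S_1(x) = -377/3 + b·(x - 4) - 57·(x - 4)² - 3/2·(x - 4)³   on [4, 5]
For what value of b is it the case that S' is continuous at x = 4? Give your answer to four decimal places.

-150.3333

S_0'(x) = 8/3 + 12·(x - 1) - 21·(x - 1)², so S_0'(4) = -451/3. On the right, S_1'(4) = b, so b = -451/3.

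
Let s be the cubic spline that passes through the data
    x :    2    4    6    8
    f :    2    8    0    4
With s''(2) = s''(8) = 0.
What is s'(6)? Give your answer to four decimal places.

With M_i denoting the second derivative at x_i, h_i = 2, 2, 2, and Δ_i = (y_(i+1) − y_i)/h_i = 3, -4, 2:
  2·M_0 + 8·M_1 + 2·M_2 = 6(Δ_1 - Δ_0) = -42
  2·M_1 + 8·M_2 + 2·M_3 = 6(Δ_2 - Δ_1) = 36
Natural end conditions: M_0 = M_3 = 0.
Hence M_0 = 0, M_1 = -34/5, M_2 = 31/5, M_3 = 0.
On [6, 8], s'(x) = b_2 + 2c_2·(x - 6) + 3d_2·(x - 6)² with b_2 = Δ_2 - h_2(2M_2 + M_3)/6 = -32/15, c_2 = M_2/2 = 31/10, d_2 = (M_3 - M_2)/(6h_2) = -31/60. So s'(6) = -32/15.

-2.1333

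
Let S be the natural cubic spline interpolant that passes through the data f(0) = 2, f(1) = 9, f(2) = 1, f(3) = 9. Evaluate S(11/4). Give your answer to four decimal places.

With M_i denoting the second derivative at x_i, h_i = 1, 1, 1, and Δ_i = (y_(i+1) − y_i)/h_i = 7, -8, 8:
  1·M_0 + 4·M_1 + 1·M_2 = 6(Δ_1 - Δ_0) = -90
  1·M_1 + 4·M_2 + 1·M_3 = 6(Δ_2 - Δ_1) = 96
Natural end conditions: M_0 = M_3 = 0.
Solving: M_0 = 0, M_1 = -152/5, M_2 = 158/5, M_3 = 0.
On [2, 3], S(x) = 1 - 38/15·(x - 2) + 79/5·(x - 2)² - 79/15·(x - 2)³.
With (x - 2) = 3/4: S(11/4) = 369/64.

5.7656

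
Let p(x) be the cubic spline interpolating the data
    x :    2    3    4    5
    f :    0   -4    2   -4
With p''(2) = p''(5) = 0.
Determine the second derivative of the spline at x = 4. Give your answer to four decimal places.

-23.2000

Put M_i = p'' at the i-th knot. Here h = (1, 1, 1) and Δ = (-4, 6, -6), so the interior equations h_(i-1)·M_(i-1) + 2(h_(i-1)+h_i)·M_i + h_i·M_(i+1) = 6(Δ_i − Δ_(i-1)) read
  1·M_0 + 4·M_1 + 1·M_2 = 6(Δ_1 - Δ_0) = 60
  1·M_1 + 4·M_2 + 1·M_3 = 6(Δ_2 - Δ_1) = -72
Natural end conditions: M_0 = M_3 = 0.
Solving the tridiagonal system: M_0 = 0, M_1 = 104/5, M_2 = -116/5, M_3 = 0.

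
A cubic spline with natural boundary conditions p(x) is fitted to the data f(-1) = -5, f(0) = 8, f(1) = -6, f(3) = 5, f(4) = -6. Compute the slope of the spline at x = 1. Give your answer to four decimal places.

-9.8197

Let M_i = p''(x_i). Step sizes h_i = 1, 1, 2, 1; slopes of the chords Δ_i = (y_(i+1) - y_i)/h_i = 13, -14, 11/2, -11.
  1·M_0 + 4·M_1 + 1·M_2 = 6(Δ_1 - Δ_0) = -162
  1·M_1 + 6·M_2 + 2·M_3 = 6(Δ_2 - Δ_1) = 117
  2·M_2 + 6·M_3 + 1·M_4 = 6(Δ_3 - Δ_2) = -99
Natural end conditions: M_0 = M_4 = 0.
Forward elimination and back-substitution give M_0 = 0, M_1 = -3042/61, M_2 = 2286/61, M_3 = -3537/122, M_4 = 0.
On [1, 3], p'(x) = b_2 + 2c_2·(x - 1) + 3d_2·(x - 1)² with b_2 = Δ_2 - h_2(2M_2 + M_3)/6 = -599/61, c_2 = M_2/2 = 1143/61, d_2 = (M_3 - M_2)/(6h_2) = -2703/488. So p'(1) = -599/61.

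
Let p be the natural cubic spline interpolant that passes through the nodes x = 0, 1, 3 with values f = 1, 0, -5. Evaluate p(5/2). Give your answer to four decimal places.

Let M_i = p''(x_i). Step sizes h_i = 1, 2; slopes of the chords Δ_i = (y_(i+1) - y_i)/h_i = -1, -5/2.
  1·M_0 + 6·M_1 + 2·M_2 = 6(Δ_1 - Δ_0) = -9
Natural end conditions: M_0 = M_2 = 0.
Solving the tridiagonal system: M_0 = 0, M_1 = -3/2, M_2 = 0.
On [1, 3], p(x) = 0 - 3/2·(x - 1) - 3/4·(x - 1)² + 1/8·(x - 1)³.
With (x - 1) = 3/2: p(5/2) = -225/64.

-3.5156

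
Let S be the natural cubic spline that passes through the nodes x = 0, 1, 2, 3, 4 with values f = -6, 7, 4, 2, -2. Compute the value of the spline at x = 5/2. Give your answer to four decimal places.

2.7455

Put m_i = S'' at the i-th knot. Here h = (1, 1, 1, 1) and Δ = (13, -3, -2, -4), so the interior equations h_(i-1)·m_(i-1) + 2(h_(i-1)+h_i)·m_i + h_i·m_(i+1) = 6(Δ_i − Δ_(i-1)) read
  1·m_0 + 4·m_1 + 1·m_2 = 6(Δ_1 - Δ_0) = -96
  1·m_1 + 4·m_2 + 1·m_3 = 6(Δ_2 - Δ_1) = 6
  1·m_2 + 4·m_3 + 1·m_4 = 6(Δ_3 - Δ_2) = -12
Natural end conditions: m_0 = m_4 = 0.
Hence m_0 = 0, m_1 = -369/14, m_2 = 66/7, m_3 = -75/14, m_4 = 0.
On [2, 3], S(x) = 4 - 17/4·(x - 2) + 33/7·(x - 2)² - 69/28·(x - 2)³.
With (x - 2) = 1/2: S(5/2) = 615/224.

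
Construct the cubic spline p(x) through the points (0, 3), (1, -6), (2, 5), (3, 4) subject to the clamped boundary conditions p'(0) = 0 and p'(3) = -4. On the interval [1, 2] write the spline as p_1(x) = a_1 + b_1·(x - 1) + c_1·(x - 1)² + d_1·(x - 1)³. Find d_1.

Write M_i for p''(x_i). With h_i = 1, 1, 1 and divided differences Δ_i = -9, 11, -1, the continuity of p' gives the tridiagonal system
  1·M_0 + 4·M_1 + 1·M_2 = 6(Δ_1 - Δ_0) = 120
  1·M_1 + 4·M_2 + 1·M_3 = 6(Δ_2 - Δ_1) = -72
Clamped end conditions give two more equations: 2h_0·M_0 + h_0·M_1 = 6(Δ_0 - p'(0)) = -54 and h_2·M_2 + 2h_2·M_3 = 6(p'(3) - Δ_2) = -18.
Solving the tridiagonal system: M_0 = -158/3, M_1 = 154/3, M_2 = -98/3, M_3 = 22/3.
On [1, 2], with p_1(x) = a_1 + b_1·(x - 1) + c_1·(x - 1)² + d_1·(x - 1)³: c_1 = M_1/2 = 77/3, d_1 = (M_2 - M_1)/(6h_1) = -14, b_1 = Δ_1 - h_1(2M_1 + M_2)/6 = -2/3.

-14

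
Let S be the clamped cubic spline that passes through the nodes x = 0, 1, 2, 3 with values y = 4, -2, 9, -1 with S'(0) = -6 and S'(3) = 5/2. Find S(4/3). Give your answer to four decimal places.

1.7704

Let M_i = S''(x_i). Step sizes h_i = 1, 1, 1; slopes of the chords Δ_i = (y_(i+1) - y_i)/h_i = -6, 11, -10.
  1·M_0 + 4·M_1 + 1·M_2 = 6(Δ_1 - Δ_0) = 102
  1·M_1 + 4·M_2 + 1·M_3 = 6(Δ_2 - Δ_1) = -126
Clamped end conditions give two more equations: 2h_0·M_0 + h_0·M_1 = 6(Δ_0 - S'(0)) = 0 and h_2·M_2 + 2h_2·M_3 = 6(S'(3) - Δ_2) = 75.
Solving the tridiagonal system: M_0 = -347/15, M_1 = 694/15, M_2 = -899/15, M_3 = 1012/15.
On [1, 2], S(x) = -2 + 167/30·(x - 1) + 347/15·(x - 1)² - 177/10·(x - 1)³.
With (x - 1) = 1/3: S(4/3) = 239/135.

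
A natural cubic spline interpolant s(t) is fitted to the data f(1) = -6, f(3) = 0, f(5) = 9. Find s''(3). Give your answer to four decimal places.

1.1250

Put M_i = s'' at the i-th knot. Here h = (2, 2) and Δ = (3, 9/2), so the interior equations h_(i-1)·M_(i-1) + 2(h_(i-1)+h_i)·M_i + h_i·M_(i+1) = 6(Δ_i − Δ_(i-1)) read
  2·M_0 + 8·M_1 + 2·M_2 = 6(Δ_1 - Δ_0) = 9
Natural end conditions: M_0 = M_2 = 0.
Solving: M_0 = 0, M_1 = 9/8, M_2 = 0.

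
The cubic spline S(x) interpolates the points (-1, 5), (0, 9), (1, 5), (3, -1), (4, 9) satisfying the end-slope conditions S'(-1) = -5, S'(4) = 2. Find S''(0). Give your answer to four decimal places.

Put M_i = S'' at the i-th knot. Here h = (1, 1, 2, 1) and Δ = (4, -4, -3, 10), so the interior equations h_(i-1)·M_(i-1) + 2(h_(i-1)+h_i)·M_i + h_i·M_(i+1) = 6(Δ_i − Δ_(i-1)) read
  1·M_0 + 4·M_1 + 1·M_2 = 6(Δ_1 - Δ_0) = -48
  1·M_1 + 6·M_2 + 2·M_3 = 6(Δ_2 - Δ_1) = 6
  2·M_2 + 6·M_3 + 1·M_4 = 6(Δ_3 - Δ_2) = 78
Clamped end conditions give two more equations: 2h_0·M_0 + h_0·M_1 = 6(Δ_0 - S'(-1)) = 54 and h_3·M_3 + 2h_3·M_4 = 6(S'(4) - Δ_3) = -48.
Forward elimination and back-substitution give M_0 = 599/16, M_1 = -167/8, M_2 = -31/16, M_3 = 77/4, M_4 = -269/8.

-20.8750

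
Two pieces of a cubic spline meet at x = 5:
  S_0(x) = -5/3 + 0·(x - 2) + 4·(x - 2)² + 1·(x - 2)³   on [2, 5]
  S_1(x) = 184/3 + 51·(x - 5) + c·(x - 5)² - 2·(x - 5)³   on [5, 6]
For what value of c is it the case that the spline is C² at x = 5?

S_0''(x) = 8 + 6·(x - 2), so S_0''(5) = 26. On the right, S_1''(5) = 2c, so c = 13.

13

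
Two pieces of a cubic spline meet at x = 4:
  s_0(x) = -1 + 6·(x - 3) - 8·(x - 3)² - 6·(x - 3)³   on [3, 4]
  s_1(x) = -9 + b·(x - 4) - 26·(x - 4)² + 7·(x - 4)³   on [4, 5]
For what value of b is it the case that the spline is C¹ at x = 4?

s_0'(x) = 6 - 16·(x - 3) - 18·(x - 3)², so s_0'(4) = -28. On the right, s_1'(4) = b, so b = -28.

-28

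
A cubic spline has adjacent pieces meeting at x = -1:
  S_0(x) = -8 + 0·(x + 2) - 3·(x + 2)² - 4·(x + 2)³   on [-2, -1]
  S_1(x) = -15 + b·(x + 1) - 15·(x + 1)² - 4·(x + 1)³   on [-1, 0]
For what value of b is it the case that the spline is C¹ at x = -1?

S_0'(x) = 0 - 6·(x + 2) - 12·(x + 2)², so S_0'(-1) = -18. On the right, S_1'(-1) = b, so b = -18.

-18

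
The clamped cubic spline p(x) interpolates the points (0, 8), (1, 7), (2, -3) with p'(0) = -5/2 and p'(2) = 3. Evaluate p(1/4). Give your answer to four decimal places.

Put M_i = p'' at the i-th knot. Here h = (1, 1) and Δ = (-1, -10), so the interior equations h_(i-1)·M_(i-1) + 2(h_(i-1)+h_i)·M_i + h_i·M_(i+1) = 6(Δ_i − Δ_(i-1)) read
  1·M_0 + 4·M_1 + 1·M_2 = 6(Δ_1 - Δ_0) = -54
Clamped end conditions give two more equations: 2h_0·M_0 + h_0·M_1 = 6(Δ_0 - p'(0)) = 9 and h_1·M_1 + 2h_1·M_2 = 6(p'(2) - Δ_1) = 78.
Solving the tridiagonal system: M_0 = 83/4, M_1 = -65/2, M_2 = 221/4.
On [0, 1], p(x) = 8 - 5/2·x + 83/8·x² - 71/8·x³.
With x = 1/4: p(1/4) = 4037/512.

7.8848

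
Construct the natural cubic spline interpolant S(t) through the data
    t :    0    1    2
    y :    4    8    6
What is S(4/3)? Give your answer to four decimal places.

7.8889

Write M_i for S''(x_i). With h_i = 1, 1 and divided differences Δ_i = 4, -2, the continuity of S' gives the tridiagonal system
  1·M_0 + 4·M_1 + 1·M_2 = 6(Δ_1 - Δ_0) = -36
Natural end conditions: M_0 = M_2 = 0.
Forward elimination and back-substitution give M_0 = 0, M_1 = -9, M_2 = 0.
On [1, 2], S(t) = 8 + 1·(t - 1) - 9/2·(t - 1)² + 3/2·(t - 1)³.
With (t - 1) = 1/3: S(4/3) = 71/9.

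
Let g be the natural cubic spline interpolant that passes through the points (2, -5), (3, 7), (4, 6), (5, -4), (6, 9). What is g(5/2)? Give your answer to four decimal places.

1.9107

With m_i denoting the second derivative at x_i, h_i = 1, 1, 1, 1, and Δ_i = (y_(i+1) − y_i)/h_i = 12, -1, -10, 13:
  1·m_0 + 4·m_1 + 1·m_2 = 6(Δ_1 - Δ_0) = -78
  1·m_1 + 4·m_2 + 1·m_3 = 6(Δ_2 - Δ_1) = -54
  1·m_2 + 4·m_3 + 1·m_4 = 6(Δ_3 - Δ_2) = 138
Natural end conditions: m_0 = m_4 = 0.
Solving: m_0 = 0, m_1 = -102/7, m_2 = -138/7, m_3 = 276/7, m_4 = 0.
On [2, 3], g(t) = -5 + 101/7·(t - 2) + 0·(t - 2)² - 17/7·(t - 2)³.
With (t - 2) = 1/2: g(5/2) = 107/56.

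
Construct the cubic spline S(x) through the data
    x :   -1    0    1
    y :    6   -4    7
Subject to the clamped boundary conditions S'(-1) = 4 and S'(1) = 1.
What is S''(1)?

Put σ_i = S'' at the i-th knot. Here h = (1, 1) and Δ = (-10, 11), so the interior equations h_(i-1)·σ_(i-1) + 2(h_(i-1)+h_i)·σ_i + h_i·σ_(i+1) = 6(Δ_i − Δ_(i-1)) read
  1·σ_0 + 4·σ_1 + 1·σ_2 = 6(Δ_1 - Δ_0) = 126
Clamped end conditions give two more equations: 2h_0·σ_0 + h_0·σ_1 = 6(Δ_0 - S'(-1)) = -84 and h_1·σ_1 + 2h_1·σ_2 = 6(S'(1) - Δ_1) = -60.
Solving the tridiagonal system: σ_0 = -75, σ_1 = 66, σ_2 = -63.

-63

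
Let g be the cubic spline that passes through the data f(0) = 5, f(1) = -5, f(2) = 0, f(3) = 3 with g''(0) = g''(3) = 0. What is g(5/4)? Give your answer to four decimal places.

Put m_i = g'' at the i-th knot. Here h = (1, 1, 1) and Δ = (-10, 5, 3), so the interior equations h_(i-1)·m_(i-1) + 2(h_(i-1)+h_i)·m_i + h_i·m_(i+1) = 6(Δ_i − Δ_(i-1)) read
  1·m_0 + 4·m_1 + 1·m_2 = 6(Δ_1 - Δ_0) = 90
  1·m_1 + 4·m_2 + 1·m_3 = 6(Δ_2 - Δ_1) = -12
Natural end conditions: m_0 = m_3 = 0.
Solving the tridiagonal system: m_0 = 0, m_1 = 124/5, m_2 = -46/5, m_3 = 0.
On [1, 2], g(t) = -5 - 26/15·(t - 1) + 62/5·(t - 1)² - 17/3·(t - 1)³.
With (t - 1) = 1/4: g(5/4) = -1519/320.

-4.7469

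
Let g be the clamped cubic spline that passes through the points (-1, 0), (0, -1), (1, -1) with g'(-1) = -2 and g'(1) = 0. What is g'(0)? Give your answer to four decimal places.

Write M_i for g''(x_i). With h_i = 1, 1 and divided differences Δ_i = -1, 0, the continuity of g' gives the tridiagonal system
  1·M_0 + 4·M_1 + 1·M_2 = 6(Δ_1 - Δ_0) = 6
Clamped end conditions give two more equations: 2h_0·M_0 + h_0·M_1 = 6(Δ_0 - g'(-1)) = 6 and h_1·M_1 + 2h_1·M_2 = 6(g'(1) - Δ_1) = 0.
Forward elimination and back-substitution give M_0 = 5/2, M_1 = 1, M_2 = -1/2.
On [0, 1], g'(x) = b_1 + 2c_1·x + 3d_1·x² with b_1 = Δ_1 - h_1(2M_1 + M_2)/6 = -1/4, c_1 = M_1/2 = 1/2, d_1 = (M_2 - M_1)/(6h_1) = -1/4. So g'(0) = -1/4.

-0.2500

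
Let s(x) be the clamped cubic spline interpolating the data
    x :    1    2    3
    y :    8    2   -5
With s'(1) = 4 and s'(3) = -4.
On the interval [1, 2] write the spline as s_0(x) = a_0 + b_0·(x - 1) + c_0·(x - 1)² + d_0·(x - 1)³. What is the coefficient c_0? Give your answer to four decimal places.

-16.2500

Put m_i = s'' at the i-th knot. Here h = (1, 1) and Δ = (-6, -7), so the interior equations h_(i-1)·m_(i-1) + 2(h_(i-1)+h_i)·m_i + h_i·m_(i+1) = 6(Δ_i − Δ_(i-1)) read
  1·m_0 + 4·m_1 + 1·m_2 = 6(Δ_1 - Δ_0) = -6
Clamped end conditions give two more equations: 2h_0·m_0 + h_0·m_1 = 6(Δ_0 - s'(1)) = -60 and h_1·m_1 + 2h_1·m_2 = 6(s'(3) - Δ_1) = 18.
Solving the tridiagonal system: m_0 = -65/2, m_1 = 5, m_2 = 13/2.
On [1, 2], with s_0(x) = a_0 + b_0·(x - 1) + c_0·(x - 1)² + d_0·(x - 1)³: c_0 = m_0/2 = -65/4, d_0 = (m_1 - m_0)/(6h_0) = 25/4, b_0 = Δ_0 - h_0(2m_0 + m_1)/6 = 4.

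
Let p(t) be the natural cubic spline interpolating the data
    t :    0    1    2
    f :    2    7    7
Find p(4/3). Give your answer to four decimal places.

7.4630

Let m_i = p''(x_i). Step sizes h_i = 1, 1; slopes of the chords Δ_i = (y_(i+1) - y_i)/h_i = 5, 0.
  1·m_0 + 4·m_1 + 1·m_2 = 6(Δ_1 - Δ_0) = -30
Natural end conditions: m_0 = m_2 = 0.
Hence m_0 = 0, m_1 = -15/2, m_2 = 0.
On [1, 2], p(t) = 7 + 5/2·(t - 1) - 15/4·(t - 1)² + 5/4·(t - 1)³.
With (t - 1) = 1/3: p(4/3) = 403/54.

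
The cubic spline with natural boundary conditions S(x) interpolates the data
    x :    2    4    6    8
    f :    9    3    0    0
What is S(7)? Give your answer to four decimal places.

Write m_i for S''(x_i). With h_i = 2, 2, 2 and divided differences Δ_i = -3, -3/2, 0, the continuity of S' gives the tridiagonal system
  2·m_0 + 8·m_1 + 2·m_2 = 6(Δ_1 - Δ_0) = 9
  2·m_1 + 8·m_2 + 2·m_3 = 6(Δ_2 - Δ_1) = 9
Natural end conditions: m_0 = m_3 = 0.
Solving: m_0 = 0, m_1 = 9/10, m_2 = 9/10, m_3 = 0.
On [6, 8], S(x) = 0 - 3/5·(x - 6) + 9/20·(x - 6)² - 3/40·(x - 6)³.
With (x - 6) = 1: S(7) = -9/40.

-0.2250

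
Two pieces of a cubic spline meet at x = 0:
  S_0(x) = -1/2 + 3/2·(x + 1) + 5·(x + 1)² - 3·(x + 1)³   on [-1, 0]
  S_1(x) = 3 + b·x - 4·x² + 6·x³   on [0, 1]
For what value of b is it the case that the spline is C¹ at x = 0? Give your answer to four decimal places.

2.5000

S_0'(x) = 3/2 + 10·(x + 1) - 9·(x + 1)², so S_0'(0) = 5/2. On the right, S_1'(0) = b, so b = 5/2.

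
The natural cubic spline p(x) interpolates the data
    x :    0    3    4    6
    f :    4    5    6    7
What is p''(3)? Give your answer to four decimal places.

0.5745

Put M_i = p'' at the i-th knot. Here h = (3, 1, 2) and Δ = (1/3, 1, 1/2), so the interior equations h_(i-1)·M_(i-1) + 2(h_(i-1)+h_i)·M_i + h_i·M_(i+1) = 6(Δ_i − Δ_(i-1)) read
  3·M_0 + 8·M_1 + 1·M_2 = 6(Δ_1 - Δ_0) = 4
  1·M_1 + 6·M_2 + 2·M_3 = 6(Δ_2 - Δ_1) = -3
Natural end conditions: M_0 = M_3 = 0.
Hence M_0 = 0, M_1 = 27/47, M_2 = -28/47, M_3 = 0.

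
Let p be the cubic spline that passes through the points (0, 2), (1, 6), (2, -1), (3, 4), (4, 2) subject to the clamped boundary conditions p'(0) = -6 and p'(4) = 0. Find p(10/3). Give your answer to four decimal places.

3.8942

With M_i denoting the second derivative at x_i, h_i = 1, 1, 1, 1, and Δ_i = (y_(i+1) − y_i)/h_i = 4, -7, 5, -2:
  1·M_0 + 4·M_1 + 1·M_2 = 6(Δ_1 - Δ_0) = -66
  1·M_1 + 4·M_2 + 1·M_3 = 6(Δ_2 - Δ_1) = 72
  1·M_2 + 4·M_3 + 1·M_4 = 6(Δ_3 - Δ_2) = -42
Clamped end conditions give two more equations: 2h_0·M_0 + h_0·M_1 = 6(Δ_0 - p'(0)) = 60 and h_3·M_3 + 2h_3·M_4 = 6(p'(4) - Δ_3) = 12.
Solving the tridiagonal system: M_0 = 339/7, M_1 = -258/7, M_2 = 33, M_3 = -162/7, M_4 = 123/7.
On [3, 4], p(x) = 4 + 39/14·(x - 3) - 81/7·(x - 3)² + 95/14·(x - 3)³.
With (x - 3) = 1/3: p(10/3) = 736/189.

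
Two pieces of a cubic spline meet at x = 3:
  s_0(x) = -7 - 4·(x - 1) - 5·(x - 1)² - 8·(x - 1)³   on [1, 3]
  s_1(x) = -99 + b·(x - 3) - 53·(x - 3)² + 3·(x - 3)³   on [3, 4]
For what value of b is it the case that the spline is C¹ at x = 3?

s_0'(x) = -4 - 10·(x - 1) - 24·(x - 1)², so s_0'(3) = -120. On the right, s_1'(3) = b, so b = -120.

-120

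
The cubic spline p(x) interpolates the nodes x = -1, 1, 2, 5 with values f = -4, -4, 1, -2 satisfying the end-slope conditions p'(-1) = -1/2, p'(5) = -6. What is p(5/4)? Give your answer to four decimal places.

-2.9425

With m_i denoting the second derivative at x_i, h_i = 2, 1, 3, and Δ_i = (y_(i+1) − y_i)/h_i = 0, 5, -1:
  2·m_0 + 6·m_1 + 1·m_2 = 6(Δ_1 - Δ_0) = 30
  1·m_1 + 8·m_2 + 3·m_3 = 6(Δ_2 - Δ_1) = -36
Clamped end conditions give two more equations: 2h_0·m_0 + h_0·m_1 = 6(Δ_0 - p'(-1)) = 3 and h_2·m_2 + 2h_2·m_3 = 6(p'(5) - Δ_2) = -30.
Solving: m_0 = -53/21, m_1 = 275/42, m_2 = -89/21, m_3 = -121/42.
On [1, 2], p(x) = -4 + 74/21·(x - 1) + 275/84·(x - 1)² - 151/84·(x - 1)³.
With (x - 1) = 1/4: p(5/4) = -5273/1792.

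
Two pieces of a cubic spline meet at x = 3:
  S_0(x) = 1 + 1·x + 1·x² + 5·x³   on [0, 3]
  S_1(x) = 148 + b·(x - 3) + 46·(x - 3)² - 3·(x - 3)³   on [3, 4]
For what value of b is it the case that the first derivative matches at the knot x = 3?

142

S_0'(x) = 1 + 2·x + 15·x², so S_0'(3) = 142. On the right, S_1'(3) = b, so b = 142.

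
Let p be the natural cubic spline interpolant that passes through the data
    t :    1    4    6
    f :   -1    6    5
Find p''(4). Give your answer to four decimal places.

Write M_i for p''(x_i). With h_i = 3, 2 and divided differences Δ_i = 7/3, -1/2, the continuity of p' gives the tridiagonal system
  3·M_0 + 10·M_1 + 2·M_2 = 6(Δ_1 - Δ_0) = -17
Natural end conditions: M_0 = M_2 = 0.
Hence M_0 = 0, M_1 = -17/10, M_2 = 0.

-1.7000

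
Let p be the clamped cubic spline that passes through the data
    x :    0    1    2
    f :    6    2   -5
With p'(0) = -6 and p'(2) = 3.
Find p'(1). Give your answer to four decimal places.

-7.5000

With m_i denoting the second derivative at x_i, h_i = 1, 1, and Δ_i = (y_(i+1) − y_i)/h_i = -4, -7:
  1·m_0 + 4·m_1 + 1·m_2 = 6(Δ_1 - Δ_0) = -18
Clamped end conditions give two more equations: 2h_0·m_0 + h_0·m_1 = 6(Δ_0 - p'(0)) = 12 and h_1·m_1 + 2h_1·m_2 = 6(p'(2) - Δ_1) = 60.
Forward elimination and back-substitution give m_0 = 15, m_1 = -18, m_2 = 39.
On [1, 2], p'(x) = b_1 + 2c_1·(x - 1) + 3d_1·(x - 1)² with b_1 = Δ_1 - h_1(2m_1 + m_2)/6 = -15/2, c_1 = m_1/2 = -9, d_1 = (m_2 - m_1)/(6h_1) = 19/2. So p'(1) = -15/2.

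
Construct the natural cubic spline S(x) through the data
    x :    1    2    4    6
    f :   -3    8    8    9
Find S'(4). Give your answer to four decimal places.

-1.7727

Put m_i = S'' at the i-th knot. Here h = (1, 2, 2) and Δ = (11, 0, 1/2), so the interior equations h_(i-1)·m_(i-1) + 2(h_(i-1)+h_i)·m_i + h_i·m_(i+1) = 6(Δ_i − Δ_(i-1)) read
  1·m_0 + 6·m_1 + 2·m_2 = 6(Δ_1 - Δ_0) = -66
  2·m_1 + 8·m_2 + 2·m_3 = 6(Δ_2 - Δ_1) = 3
Natural end conditions: m_0 = m_3 = 0.
Solving the tridiagonal system: m_0 = 0, m_1 = -267/22, m_2 = 75/22, m_3 = 0.
On [4, 6], S'(x) = b_2 + 2c_2·(x - 4) + 3d_2·(x - 4)² with b_2 = Δ_2 - h_2(2m_2 + m_3)/6 = -39/22, c_2 = m_2/2 = 75/44, d_2 = (m_3 - m_2)/(6h_2) = -25/88. So S'(4) = -39/22.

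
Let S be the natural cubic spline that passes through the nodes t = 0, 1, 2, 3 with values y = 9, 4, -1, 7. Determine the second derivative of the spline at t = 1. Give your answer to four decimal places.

-5.2000

With σ_i denoting the second derivative at x_i, h_i = 1, 1, 1, and Δ_i = (y_(i+1) − y_i)/h_i = -5, -5, 8:
  1·σ_0 + 4·σ_1 + 1·σ_2 = 6(Δ_1 - Δ_0) = 0
  1·σ_1 + 4·σ_2 + 1·σ_3 = 6(Δ_2 - Δ_1) = 78
Natural end conditions: σ_0 = σ_3 = 0.
Forward elimination and back-substitution give σ_0 = 0, σ_1 = -26/5, σ_2 = 104/5, σ_3 = 0.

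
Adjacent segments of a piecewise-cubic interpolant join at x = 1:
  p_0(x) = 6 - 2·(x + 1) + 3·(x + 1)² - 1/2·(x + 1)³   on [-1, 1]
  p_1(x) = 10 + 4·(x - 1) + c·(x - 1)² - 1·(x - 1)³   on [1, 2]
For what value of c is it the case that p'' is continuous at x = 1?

p_0''(x) = 6 - 3·(x + 1), so p_0''(1) = 0. On the right, p_1''(1) = 2c, so c = 0.

0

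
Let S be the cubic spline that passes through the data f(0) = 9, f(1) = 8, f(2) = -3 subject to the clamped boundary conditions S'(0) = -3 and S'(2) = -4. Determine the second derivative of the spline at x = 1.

-29

Put M_i = S'' at the i-th knot. Here h = (1, 1) and Δ = (-1, -11), so the interior equations h_(i-1)·M_(i-1) + 2(h_(i-1)+h_i)·M_i + h_i·M_(i+1) = 6(Δ_i − Δ_(i-1)) read
  1·M_0 + 4·M_1 + 1·M_2 = 6(Δ_1 - Δ_0) = -60
Clamped end conditions give two more equations: 2h_0·M_0 + h_0·M_1 = 6(Δ_0 - S'(0)) = 12 and h_1·M_1 + 2h_1·M_2 = 6(S'(2) - Δ_1) = 42.
Hence M_0 = 41/2, M_1 = -29, M_2 = 71/2.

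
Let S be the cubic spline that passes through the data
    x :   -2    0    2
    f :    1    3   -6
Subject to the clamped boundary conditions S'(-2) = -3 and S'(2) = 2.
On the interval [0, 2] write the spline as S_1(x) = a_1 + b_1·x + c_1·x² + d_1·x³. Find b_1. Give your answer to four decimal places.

Write M_i for S''(x_i). With h_i = 2, 2 and divided differences Δ_i = 1, -9/2, the continuity of S' gives the tridiagonal system
  2·M_0 + 8·M_1 + 2·M_2 = 6(Δ_1 - Δ_0) = -33
Clamped end conditions give two more equations: 2h_0·M_0 + h_0·M_1 = 6(Δ_0 - S'(-2)) = 24 and h_1·M_1 + 2h_1·M_2 = 6(S'(2) - Δ_1) = 39.
Solving: M_0 = 91/8, M_1 = -43/4, M_2 = 121/8.
On [0, 2], with S_1(x) = a_1 + b_1·x + c_1·x² + d_1·x³: c_1 = M_1/2 = -43/8, d_1 = (M_2 - M_1)/(6h_1) = 69/32, b_1 = Δ_1 - h_1(2M_1 + M_2)/6 = -19/8.

-2.3750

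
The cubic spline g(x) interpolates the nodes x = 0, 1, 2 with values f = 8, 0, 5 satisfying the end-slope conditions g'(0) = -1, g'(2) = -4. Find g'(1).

-1

With M_i denoting the second derivative at x_i, h_i = 1, 1, and Δ_i = (y_(i+1) − y_i)/h_i = -8, 5:
  1·M_0 + 4·M_1 + 1·M_2 = 6(Δ_1 - Δ_0) = 78
Clamped end conditions give two more equations: 2h_0·M_0 + h_0·M_1 = 6(Δ_0 - g'(0)) = -42 and h_1·M_1 + 2h_1·M_2 = 6(g'(2) - Δ_1) = -54.
Forward elimination and back-substitution give M_0 = -42, M_1 = 42, M_2 = -48.
On [1, 2], g'(x) = b_1 + 2c_1·(x - 1) + 3d_1·(x - 1)² with b_1 = Δ_1 - h_1(2M_1 + M_2)/6 = -1, c_1 = M_1/2 = 21, d_1 = (M_2 - M_1)/(6h_1) = -15. So g'(1) = -1.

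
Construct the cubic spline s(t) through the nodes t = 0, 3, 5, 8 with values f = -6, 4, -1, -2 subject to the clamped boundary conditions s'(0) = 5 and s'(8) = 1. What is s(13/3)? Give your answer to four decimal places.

Put M_i = s'' at the i-th knot. Here h = (3, 2, 3) and Δ = (10/3, -5/2, -1/3), so the interior equations h_(i-1)·M_(i-1) + 2(h_(i-1)+h_i)·M_i + h_i·M_(i+1) = 6(Δ_i − Δ_(i-1)) read
  3·M_0 + 10·M_1 + 2·M_2 = 6(Δ_1 - Δ_0) = -35
  2·M_1 + 10·M_2 + 3·M_3 = 6(Δ_2 - Δ_1) = 13
Clamped end conditions give two more equations: 2h_0·M_0 + h_0·M_1 = 6(Δ_0 - s'(0)) = -10 and h_2·M_2 + 2h_2·M_3 = 6(s'(8) - Δ_2) = 8.
Forward elimination and back-substitution give M_0 = 1/3, M_1 = -4, M_2 = 2, M_3 = 1/3.
On [3, 5], s(t) = 4 - 1/2·(t - 3) - 2·(t - 3)² + 1/2·(t - 3)³.
With (t - 3) = 4/3: s(13/3) = 26/27.

0.9630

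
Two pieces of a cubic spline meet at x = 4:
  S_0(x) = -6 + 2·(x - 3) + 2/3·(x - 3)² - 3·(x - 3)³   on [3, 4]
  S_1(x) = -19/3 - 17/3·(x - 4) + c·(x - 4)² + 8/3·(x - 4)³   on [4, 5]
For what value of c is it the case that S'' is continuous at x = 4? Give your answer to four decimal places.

-8.3333

S_0''(x) = 4/3 - 18·(x - 3), so S_0''(4) = -50/3. On the right, S_1''(4) = 2c, so c = -25/3.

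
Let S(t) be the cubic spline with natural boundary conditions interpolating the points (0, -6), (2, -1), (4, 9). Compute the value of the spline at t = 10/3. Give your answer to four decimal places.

Write M_i for S''(x_i). With h_i = 2, 2 and divided differences Δ_i = 5/2, 5, the continuity of S' gives the tridiagonal system
  2·M_0 + 8·M_1 + 2·M_2 = 6(Δ_1 - Δ_0) = 15
Natural end conditions: M_0 = M_2 = 0.
Solving the tridiagonal system: M_0 = 0, M_1 = 15/8, M_2 = 0.
On [2, 4], S(t) = -1 + 15/4·(t - 2) + 15/16·(t - 2)² - 5/32·(t - 2)³.
With (t - 2) = 4/3: S(10/3) = 143/27.

5.2963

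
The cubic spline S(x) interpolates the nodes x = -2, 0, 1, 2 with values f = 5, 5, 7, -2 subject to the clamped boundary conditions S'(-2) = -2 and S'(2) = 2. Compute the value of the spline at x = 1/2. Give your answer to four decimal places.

7.4432

Write M_i for S''(x_i). With h_i = 2, 1, 1 and divided differences Δ_i = 0, 2, -9, the continuity of S' gives the tridiagonal system
  2·M_0 + 6·M_1 + 1·M_2 = 6(Δ_1 - Δ_0) = 12
  1·M_1 + 4·M_2 + 1·M_3 = 6(Δ_2 - Δ_1) = -66
Clamped end conditions give two more equations: 2h_0·M_0 + h_0·M_1 = 6(Δ_0 - S'(-2)) = 12 and h_2·M_2 + 2h_2·M_3 = 6(S'(2) - Δ_2) = 66.
Solving the tridiagonal system: M_0 = -7/11, M_1 = 80/11, M_2 = -334/11, M_3 = 530/11.
On [0, 1], S(x) = 5 + 51/11·x + 40/11·x² - 69/11·x³.
With x = 1/2: S(1/2) = 655/88.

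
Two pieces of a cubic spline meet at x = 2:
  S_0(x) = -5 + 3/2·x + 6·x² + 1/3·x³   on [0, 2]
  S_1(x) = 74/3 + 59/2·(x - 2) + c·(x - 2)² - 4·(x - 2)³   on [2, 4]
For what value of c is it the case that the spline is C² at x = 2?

8

S_0''(x) = 12 + 2·x, so S_0''(2) = 16. On the right, S_1''(2) = 2c, so c = 8.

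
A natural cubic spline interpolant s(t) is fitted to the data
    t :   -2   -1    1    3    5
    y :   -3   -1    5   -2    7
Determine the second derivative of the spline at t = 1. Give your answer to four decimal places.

With M_i denoting the second derivative at x_i, h_i = 1, 2, 2, 2, and Δ_i = (y_(i+1) − y_i)/h_i = 2, 3, -7/2, 9/2:
  1·M_0 + 6·M_1 + 2·M_2 = 6(Δ_1 - Δ_0) = 6
  2·M_1 + 8·M_2 + 2·M_3 = 6(Δ_2 - Δ_1) = -39
  2·M_2 + 8·M_3 + 2·M_4 = 6(Δ_3 - Δ_2) = 48
Natural end conditions: M_0 = M_4 = 0.
Solving the tridiagonal system: M_0 = 0, M_1 = 147/41, M_2 = -318/41, M_3 = 651/82, M_4 = 0.

-7.7561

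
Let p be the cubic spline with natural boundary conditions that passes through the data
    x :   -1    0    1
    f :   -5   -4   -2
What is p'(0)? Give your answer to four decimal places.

Let M_i = p''(x_i). Step sizes h_i = 1, 1; slopes of the chords Δ_i = (y_(i+1) - y_i)/h_i = 1, 2.
  1·M_0 + 4·M_1 + 1·M_2 = 6(Δ_1 - Δ_0) = 6
Natural end conditions: M_0 = M_2 = 0.
Forward elimination and back-substitution give M_0 = 0, M_1 = 3/2, M_2 = 0.
On [0, 1], p'(x) = b_1 + 2c_1·x + 3d_1·x² with b_1 = Δ_1 - h_1(2M_1 + M_2)/6 = 3/2, c_1 = M_1/2 = 3/4, d_1 = (M_2 - M_1)/(6h_1) = -1/4. So p'(0) = 3/2.

1.5000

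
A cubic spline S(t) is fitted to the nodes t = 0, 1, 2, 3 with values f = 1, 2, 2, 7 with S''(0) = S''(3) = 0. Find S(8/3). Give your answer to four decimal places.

Let M_i = S''(x_i). Step sizes h_i = 1, 1, 1; slopes of the chords Δ_i = (y_(i+1) - y_i)/h_i = 1, 0, 5.
  1·M_0 + 4·M_1 + 1·M_2 = 6(Δ_1 - Δ_0) = -6
  1·M_1 + 4·M_2 + 1·M_3 = 6(Δ_2 - Δ_1) = 30
Natural end conditions: M_0 = M_3 = 0.
Solving: M_0 = 0, M_1 = -18/5, M_2 = 42/5, M_3 = 0.
On [2, 3], S(t) = 2 + 11/5·(t - 2) + 21/5·(t - 2)² - 7/5·(t - 2)³.
With (t - 2) = 2/3: S(8/3) = 664/135.

4.9185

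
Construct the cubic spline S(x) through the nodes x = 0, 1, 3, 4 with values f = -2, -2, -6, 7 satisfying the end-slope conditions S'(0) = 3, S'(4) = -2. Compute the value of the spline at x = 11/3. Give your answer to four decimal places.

4.9164

Write σ_i for S''(x_i). With h_i = 1, 2, 1 and divided differences Δ_i = 0, -2, 13, the continuity of S' gives the tridiagonal system
  1·σ_0 + 6·σ_1 + 2·σ_2 = 6(Δ_1 - Δ_0) = -12
  2·σ_1 + 6·σ_2 + 1·σ_3 = 6(Δ_2 - Δ_1) = 90
Clamped end conditions give two more equations: 2h_0·σ_0 + h_0·σ_1 = 6(Δ_0 - S'(0)) = -18 and h_2·σ_2 + 2h_2·σ_3 = 6(S'(4) - Δ_2) = -90.
Hence σ_0 = -124/35, σ_1 = -382/35, σ_2 = 998/35, σ_3 = -2074/35.
On [3, 4], S(x) = -6 + 468/35·(x - 3) + 499/35·(x - 3)² - 512/35·(x - 3)³.
With (x - 3) = 2/3: S(11/3) = 4646/945.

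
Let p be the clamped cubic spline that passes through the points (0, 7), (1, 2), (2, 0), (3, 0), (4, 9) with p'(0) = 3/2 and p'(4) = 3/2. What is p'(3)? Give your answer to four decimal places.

6.8571

Write M_i for p''(x_i). With h_i = 1, 1, 1, 1 and divided differences Δ_i = -5, -2, 0, 9, the continuity of p' gives the tridiagonal system
  1·M_0 + 4·M_1 + 1·M_2 = 6(Δ_1 - Δ_0) = 18
  1·M_1 + 4·M_2 + 1·M_3 = 6(Δ_2 - Δ_1) = 12
  1·M_2 + 4·M_3 + 1·M_4 = 6(Δ_3 - Δ_2) = 54
Clamped end conditions give two more equations: 2h_0·M_0 + h_0·M_1 = 6(Δ_0 - p'(0)) = -39 and h_3·M_3 + 2h_3·M_4 = 6(p'(4) - Δ_3) = -45.
Forward elimination and back-substitution give M_0 = -180/7, M_1 = 87/7, M_2 = -6, M_3 = 165/7, M_4 = -240/7.
On [3, 4], p'(x) = b_3 + 2c_3·(x - 3) + 3d_3·(x - 3)² with b_3 = Δ_3 - h_3(2M_3 + M_4)/6 = 48/7, c_3 = M_3/2 = 165/14, d_3 = (M_4 - M_3)/(6h_3) = -135/14. So p'(3) = 48/7.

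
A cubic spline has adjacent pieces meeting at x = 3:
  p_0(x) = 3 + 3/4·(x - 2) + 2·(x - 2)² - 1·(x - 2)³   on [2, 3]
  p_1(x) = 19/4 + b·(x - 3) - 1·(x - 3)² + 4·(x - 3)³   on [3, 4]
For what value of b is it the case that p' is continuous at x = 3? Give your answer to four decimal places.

1.7500

p_0'(x) = 3/4 + 4·(x - 2) - 3·(x - 2)², so p_0'(3) = 7/4. On the right, p_1'(3) = b, so b = 7/4.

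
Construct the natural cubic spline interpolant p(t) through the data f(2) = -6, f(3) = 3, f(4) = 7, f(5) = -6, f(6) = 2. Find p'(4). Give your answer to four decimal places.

With M_i denoting the second derivative at x_i, h_i = 1, 1, 1, 1, and Δ_i = (y_(i+1) − y_i)/h_i = 9, 4, -13, 8:
  1·M_0 + 4·M_1 + 1·M_2 = 6(Δ_1 - Δ_0) = -30
  1·M_1 + 4·M_2 + 1·M_3 = 6(Δ_2 - Δ_1) = -102
  1·M_2 + 4·M_3 + 1·M_4 = 6(Δ_3 - Δ_2) = 126
Natural end conditions: M_0 = M_4 = 0.
Forward elimination and back-substitution give M_0 = 0, M_1 = 3/2, M_2 = -36, M_3 = 81/2, M_4 = 0.
On [4, 5], p'(t) = b_2 + 2c_2·(t - 4) + 3d_2·(t - 4)² with b_2 = Δ_2 - h_2(2M_2 + M_3)/6 = -31/4, c_2 = M_2/2 = -18, d_2 = (M_3 - M_2)/(6h_2) = 51/4. So p'(4) = -31/4.

-7.7500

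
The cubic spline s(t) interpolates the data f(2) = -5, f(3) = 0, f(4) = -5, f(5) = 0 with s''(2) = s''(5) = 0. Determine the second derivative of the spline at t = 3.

-20

With M_i denoting the second derivative at x_i, h_i = 1, 1, 1, and Δ_i = (y_(i+1) − y_i)/h_i = 5, -5, 5:
  1·M_0 + 4·M_1 + 1·M_2 = 6(Δ_1 - Δ_0) = -60
  1·M_1 + 4·M_2 + 1·M_3 = 6(Δ_2 - Δ_1) = 60
Natural end conditions: M_0 = M_3 = 0.
Forward elimination and back-substitution give M_0 = 0, M_1 = -20, M_2 = 20, M_3 = 0.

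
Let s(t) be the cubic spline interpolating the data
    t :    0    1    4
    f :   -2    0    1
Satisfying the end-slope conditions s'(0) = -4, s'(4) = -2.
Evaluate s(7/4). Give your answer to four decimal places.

2.1777

With M_i denoting the second derivative at x_i, h_i = 1, 3, and Δ_i = (y_(i+1) − y_i)/h_i = 2, 1/3:
  1·M_0 + 8·M_1 + 3·M_2 = 6(Δ_1 - Δ_0) = -10
Clamped end conditions give two more equations: 2h_0·M_0 + h_0·M_1 = 6(Δ_0 - s'(0)) = 36 and h_1·M_1 + 2h_1·M_2 = 6(s'(4) - Δ_1) = -14.
Solving the tridiagonal system: M_0 = 79/4, M_1 = -7/2, M_2 = -7/12.
On [1, 4], s(t) = 0 + 33/8·(t - 1) - 7/4·(t - 1)² + 35/216·(t - 1)³.
With (t - 1) = 3/4: s(7/4) = 1115/512.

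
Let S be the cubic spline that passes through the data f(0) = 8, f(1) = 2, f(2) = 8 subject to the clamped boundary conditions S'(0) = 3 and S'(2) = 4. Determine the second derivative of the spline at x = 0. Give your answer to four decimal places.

Let σ_i = S''(x_i). Step sizes h_i = 1, 1; slopes of the chords Δ_i = (y_(i+1) - y_i)/h_i = -6, 6.
  1·σ_0 + 4·σ_1 + 1·σ_2 = 6(Δ_1 - Δ_0) = 72
Clamped end conditions give two more equations: 2h_0·σ_0 + h_0·σ_1 = 6(Δ_0 - S'(0)) = -54 and h_1·σ_1 + 2h_1·σ_2 = 6(S'(2) - Δ_1) = -12.
Solving the tridiagonal system: σ_0 = -89/2, σ_1 = 35, σ_2 = -47/2.

-44.5000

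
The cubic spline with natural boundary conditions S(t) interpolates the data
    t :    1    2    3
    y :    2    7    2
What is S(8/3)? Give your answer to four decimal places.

Put m_i = S'' at the i-th knot. Here h = (1, 1) and Δ = (5, -5), so the interior equations h_(i-1)·m_(i-1) + 2(h_(i-1)+h_i)·m_i + h_i·m_(i+1) = 6(Δ_i − Δ_(i-1)) read
  1·m_0 + 4·m_1 + 1·m_2 = 6(Δ_1 - Δ_0) = -60
Natural end conditions: m_0 = m_2 = 0.
Hence m_0 = 0, m_1 = -15, m_2 = 0.
On [2, 3], S(t) = 7 + 0·(t - 2) - 15/2·(t - 2)² + 5/2·(t - 2)³.
With (t - 2) = 2/3: S(8/3) = 119/27.

4.4074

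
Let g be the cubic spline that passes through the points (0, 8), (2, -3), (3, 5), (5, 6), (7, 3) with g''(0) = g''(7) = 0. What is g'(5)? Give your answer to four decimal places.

-2.2344

Put M_i = g'' at the i-th knot. Here h = (2, 1, 2, 2) and Δ = (-11/2, 8, 1/2, -3/2), so the interior equations h_(i-1)·M_(i-1) + 2(h_(i-1)+h_i)·M_i + h_i·M_(i+1) = 6(Δ_i − Δ_(i-1)) read
  2·M_0 + 6·M_1 + 1·M_2 = 6(Δ_1 - Δ_0) = 81
  1·M_1 + 6·M_2 + 2·M_3 = 6(Δ_2 - Δ_1) = -45
  2·M_2 + 8·M_3 + 2·M_4 = 6(Δ_3 - Δ_2) = -12
Natural end conditions: M_0 = M_4 = 0.
Forward elimination and back-substitution give M_0 = 0, M_1 = 975/64, M_2 = -333/32, M_3 = 141/128, M_4 = 0.
On [5, 7], g'(t) = b_3 + 2c_3·(t - 5) + 3d_3·(t - 5)² with b_3 = Δ_3 - h_3(2M_3 + M_4)/6 = -143/64, c_3 = M_3/2 = 141/256, d_3 = (M_4 - M_3)/(6h_3) = -47/512. So g'(5) = -143/64.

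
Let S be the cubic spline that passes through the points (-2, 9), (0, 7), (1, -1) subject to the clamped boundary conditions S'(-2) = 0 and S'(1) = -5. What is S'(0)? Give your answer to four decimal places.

-6.8333

Write σ_i for S''(x_i). With h_i = 2, 1 and divided differences Δ_i = -1, -8, the continuity of S' gives the tridiagonal system
  2·σ_0 + 6·σ_1 + 1·σ_2 = 6(Δ_1 - Δ_0) = -42
Clamped end conditions give two more equations: 2h_0·σ_0 + h_0·σ_1 = 6(Δ_0 - S'(-2)) = -6 and h_1·σ_1 + 2h_1·σ_2 = 6(S'(1) - Δ_1) = 18.
Hence σ_0 = 23/6, σ_1 = -32/3, σ_2 = 43/3.
On [0, 1], S'(t) = b_1 + 2c_1·t + 3d_1·t² with b_1 = Δ_1 - h_1(2σ_1 + σ_2)/6 = -41/6, c_1 = σ_1/2 = -16/3, d_1 = (σ_2 - σ_1)/(6h_1) = 25/6. So S'(0) = -41/6.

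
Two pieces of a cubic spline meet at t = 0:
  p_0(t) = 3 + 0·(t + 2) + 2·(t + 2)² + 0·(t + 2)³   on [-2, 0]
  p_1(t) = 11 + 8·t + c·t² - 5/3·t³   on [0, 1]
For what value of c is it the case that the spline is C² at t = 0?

p_0''(t) = 4 + 0·(t + 2), so p_0''(0) = 4. On the right, p_1''(0) = 2c, so c = 2.

2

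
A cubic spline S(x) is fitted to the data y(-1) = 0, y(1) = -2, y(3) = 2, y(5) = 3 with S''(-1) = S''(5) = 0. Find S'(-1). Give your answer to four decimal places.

Put M_i = S'' at the i-th knot. Here h = (2, 2, 2) and Δ = (-1, 2, 1/2), so the interior equations h_(i-1)·M_(i-1) + 2(h_(i-1)+h_i)·M_i + h_i·M_(i+1) = 6(Δ_i − Δ_(i-1)) read
  2·M_0 + 8·M_1 + 2·M_2 = 6(Δ_1 - Δ_0) = 18
  2·M_1 + 8·M_2 + 2·M_3 = 6(Δ_2 - Δ_1) = -9
Natural end conditions: M_0 = M_3 = 0.
Solving the tridiagonal system: M_0 = 0, M_1 = 27/10, M_2 = -9/5, M_3 = 0.
On [-1, 1], S'(x) = b_0 + 2c_0·(x + 1) + 3d_0·(x + 1)² with b_0 = Δ_0 - h_0(2M_0 + M_1)/6 = -19/10, c_0 = M_0/2 = 0, d_0 = (M_1 - M_0)/(6h_0) = 9/40. So S'(-1) = -19/10.

-1.9000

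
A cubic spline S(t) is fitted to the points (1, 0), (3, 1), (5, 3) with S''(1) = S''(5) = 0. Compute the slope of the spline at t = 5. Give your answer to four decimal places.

1.1250

Let M_i = S''(x_i). Step sizes h_i = 2, 2; slopes of the chords Δ_i = (y_(i+1) - y_i)/h_i = 1/2, 1.
  2·M_0 + 8·M_1 + 2·M_2 = 6(Δ_1 - Δ_0) = 3
Natural end conditions: M_0 = M_2 = 0.
Forward elimination and back-substitution give M_0 = 0, M_1 = 3/8, M_2 = 0.
On [3, 5], S'(t) = b_1 + 2c_1·(t - 3) + 3d_1·(t - 3)² with b_1 = Δ_1 - h_1(2M_1 + M_2)/6 = 3/4, c_1 = M_1/2 = 3/16, d_1 = (M_2 - M_1)/(6h_1) = -1/32. So S'(5) = 9/8.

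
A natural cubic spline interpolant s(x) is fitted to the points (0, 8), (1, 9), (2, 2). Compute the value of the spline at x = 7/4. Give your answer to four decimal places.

4.2188

Put σ_i = s'' at the i-th knot. Here h = (1, 1) and Δ = (1, -7), so the interior equations h_(i-1)·σ_(i-1) + 2(h_(i-1)+h_i)·σ_i + h_i·σ_(i+1) = 6(Δ_i − Δ_(i-1)) read
  1·σ_0 + 4·σ_1 + 1·σ_2 = 6(Δ_1 - Δ_0) = -48
Natural end conditions: σ_0 = σ_2 = 0.
Solving the tridiagonal system: σ_0 = 0, σ_1 = -12, σ_2 = 0.
On [1, 2], s(x) = 9 - 3·(x - 1) - 6·(x - 1)² + 2·(x - 1)³.
With (x - 1) = 3/4: s(7/4) = 135/32.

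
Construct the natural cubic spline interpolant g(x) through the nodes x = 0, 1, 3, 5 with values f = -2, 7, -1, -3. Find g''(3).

6

With M_i denoting the second derivative at x_i, h_i = 1, 2, 2, and Δ_i = (y_(i+1) − y_i)/h_i = 9, -4, -1:
  1·M_0 + 6·M_1 + 2·M_2 = 6(Δ_1 - Δ_0) = -78
  2·M_1 + 8·M_2 + 2·M_3 = 6(Δ_2 - Δ_1) = 18
Natural end conditions: M_0 = M_3 = 0.
Solving: M_0 = 0, M_1 = -15, M_2 = 6, M_3 = 0.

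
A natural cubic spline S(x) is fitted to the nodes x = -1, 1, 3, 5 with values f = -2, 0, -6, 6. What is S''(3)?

Write M_i for S''(x_i). With h_i = 2, 2, 2 and divided differences Δ_i = 1, -3, 6, the continuity of S' gives the tridiagonal system
  2·M_0 + 8·M_1 + 2·M_2 = 6(Δ_1 - Δ_0) = -24
  2·M_1 + 8·M_2 + 2·M_3 = 6(Δ_2 - Δ_1) = 54
Natural end conditions: M_0 = M_3 = 0.
Solving: M_0 = 0, M_1 = -5, M_2 = 8, M_3 = 0.

8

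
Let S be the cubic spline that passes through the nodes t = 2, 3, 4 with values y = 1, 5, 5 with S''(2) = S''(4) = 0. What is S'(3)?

Write m_i for S''(x_i). With h_i = 1, 1 and divided differences Δ_i = 4, 0, the continuity of S' gives the tridiagonal system
  1·m_0 + 4·m_1 + 1·m_2 = 6(Δ_1 - Δ_0) = -24
Natural end conditions: m_0 = m_2 = 0.
Forward elimination and back-substitution give m_0 = 0, m_1 = -6, m_2 = 0.
On [3, 4], S'(t) = b_1 + 2c_1·(t - 3) + 3d_1·(t - 3)² with b_1 = Δ_1 - h_1(2m_1 + m_2)/6 = 2, c_1 = m_1/2 = -3, d_1 = (m_2 - m_1)/(6h_1) = 1. So S'(3) = 2.

2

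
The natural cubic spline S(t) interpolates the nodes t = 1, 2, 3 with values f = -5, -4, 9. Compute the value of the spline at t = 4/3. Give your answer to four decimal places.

With m_i denoting the second derivative at x_i, h_i = 1, 1, and Δ_i = (y_(i+1) − y_i)/h_i = 1, 13:
  1·m_0 + 4·m_1 + 1·m_2 = 6(Δ_1 - Δ_0) = 72
Natural end conditions: m_0 = m_2 = 0.
Forward elimination and back-substitution give m_0 = 0, m_1 = 18, m_2 = 0.
On [1, 2], S(t) = -5 - 2·(t - 1) + 0·(t - 1)² + 3·(t - 1)³.
With (t - 1) = 1/3: S(4/3) = -50/9.

-5.5556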